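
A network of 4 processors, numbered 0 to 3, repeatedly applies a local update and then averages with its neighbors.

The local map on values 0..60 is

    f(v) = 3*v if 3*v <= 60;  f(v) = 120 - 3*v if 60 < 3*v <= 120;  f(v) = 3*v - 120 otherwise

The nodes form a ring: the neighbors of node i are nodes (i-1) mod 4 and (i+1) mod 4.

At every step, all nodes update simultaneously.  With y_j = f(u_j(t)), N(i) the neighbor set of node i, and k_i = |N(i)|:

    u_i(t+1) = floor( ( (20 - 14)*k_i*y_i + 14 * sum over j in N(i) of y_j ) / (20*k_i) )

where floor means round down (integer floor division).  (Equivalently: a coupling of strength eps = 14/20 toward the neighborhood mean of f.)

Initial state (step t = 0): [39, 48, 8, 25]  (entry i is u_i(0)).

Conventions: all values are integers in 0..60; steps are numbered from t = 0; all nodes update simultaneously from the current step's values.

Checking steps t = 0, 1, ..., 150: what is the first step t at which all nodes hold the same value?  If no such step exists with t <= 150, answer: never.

Simulating step by step:
t=0: [39, 48, 8, 25]  (not all equal)
t=1: [25, 16, 31, 22]  (not all equal)
t=2: [49, 39, 43, 41]  (not all equal)
t=3: [10, 13, 4, 13]  (not all equal)
t=4: [36, 26, 30, 26]  (not all equal)
t=5: [33, 27, 38, 27]  (not all equal)
t=6: [33, 21, 29, 21]  (not all equal)
t=7: [46, 36, 49, 36]  (not all equal)
t=8: [13, 19, 16, 19]  (not all equal)
t=9: [51, 47, 54, 47]  (not all equal)
t=10: [24, 32, 27, 32]  (not all equal)
t=11: [31, 37, 28, 37]  (not all equal)
t=12: [14, 24, 17, 24]  (not all equal)
t=13: [46, 46, 48, 46]  (not all equal)
t=14: [18, 20, 19, 20]  (not all equal)
t=15: [58, 56, 59, 56]  (not all equal)
t=16: [49, 53, 50, 53]  (not all equal)
t=17: [35, 31, 36, 31]  (not all equal)
t=18: [23, 17, 22, 17]  (not all equal)
t=19: [51, 52, 51, 52]  (not all equal)
t=20: [35, 33, 35, 33]  (not all equal)
t=21: [19, 16, 19, 16]  (not all equal)
t=22: [50, 54, 50, 54]  (not all equal)
t=23: [38, 33, 38, 33]  (not all equal)
t=24: [16, 10, 16, 10]  (not all equal)
t=25: [35, 42, 35, 42]  (not all equal)
t=26: [8, 12, 8, 12]  (not all equal)
t=27: [32, 27, 32, 27]  (not all equal)
t=28: [34, 28, 34, 28]  (not all equal)
t=29: [30, 23, 30, 23]  (not all equal)
t=30: [44, 36, 44, 36]  (not all equal)
t=31: [12, 12, 12, 12]  (all equal)

Answer: 31
Key observation: Synchronization is absorbing here: once all nodes are equal they stay equal, and step 31 is the first all-equal step.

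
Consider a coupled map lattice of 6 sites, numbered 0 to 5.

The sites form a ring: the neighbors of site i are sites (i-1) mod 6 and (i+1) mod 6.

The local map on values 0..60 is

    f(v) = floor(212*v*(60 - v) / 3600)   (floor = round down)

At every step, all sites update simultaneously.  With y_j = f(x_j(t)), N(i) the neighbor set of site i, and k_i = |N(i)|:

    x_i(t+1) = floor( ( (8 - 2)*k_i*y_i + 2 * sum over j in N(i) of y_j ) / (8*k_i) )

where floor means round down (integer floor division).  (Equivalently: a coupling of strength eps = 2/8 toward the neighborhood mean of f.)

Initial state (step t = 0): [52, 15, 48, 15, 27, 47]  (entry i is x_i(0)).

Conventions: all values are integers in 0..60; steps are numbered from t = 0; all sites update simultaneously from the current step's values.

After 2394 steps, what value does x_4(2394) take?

Answer: x_4(2394) = 50
Key observation: The state at step 12, [52, 52, 52, 52, 52, 52], reappears at step 16: the system is in a cycle of period 4 from step 12 on.  Therefore the state at step 2394 equals the state at step 12 + ((2394 - 12) mod 4) = 14, which is [50, 50, 50, 50, 50, 50].

Derivation:
t=0: [52, 15, 48, 15, 27, 47]
t=1: [27, 36, 34, 39, 48, 35]
t=2: [51, 50, 51, 46, 37, 48]
t=3: [28, 28, 28, 37, 46, 34]
t=4: [52, 52, 51, 48, 40, 50]
t=5: [24, 24, 27, 34, 43, 30]
t=6: [50, 50, 51, 50, 45, 51]
t=7: [28, 28, 27, 30, 36, 28]
t=8: [52, 52, 52, 52, 50, 51]
t=9: [24, 24, 24, 24, 28, 26]
t=10: [50, 50, 50, 50, 51, 51]
t=11: [28, 29, 29, 28, 27, 27]
t=12: [52, 52, 52, 52, 52, 52]
t=13: [24, 24, 24, 24, 24, 24]
t=14: [50, 50, 50, 50, 50, 50]
t=15: [29, 29, 29, 29, 29, 29]
t=16: [52, 52, 52, 52, 52, 52]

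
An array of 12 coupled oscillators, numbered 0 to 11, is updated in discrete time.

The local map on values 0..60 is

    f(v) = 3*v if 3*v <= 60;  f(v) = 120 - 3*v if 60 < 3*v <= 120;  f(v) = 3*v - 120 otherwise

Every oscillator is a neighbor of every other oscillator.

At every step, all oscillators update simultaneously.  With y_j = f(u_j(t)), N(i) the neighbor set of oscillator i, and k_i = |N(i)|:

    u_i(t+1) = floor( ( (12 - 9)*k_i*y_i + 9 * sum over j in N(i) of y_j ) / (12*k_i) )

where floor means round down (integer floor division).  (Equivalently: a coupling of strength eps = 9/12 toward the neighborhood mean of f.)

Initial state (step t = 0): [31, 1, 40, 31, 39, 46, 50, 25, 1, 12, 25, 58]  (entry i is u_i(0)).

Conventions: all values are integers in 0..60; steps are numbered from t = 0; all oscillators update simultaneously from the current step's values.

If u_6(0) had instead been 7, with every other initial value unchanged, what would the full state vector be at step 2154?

Answer: [56, 56, 56, 56, 56, 56, 56, 55, 56, 56, 55, 55]
Key observation: The state at step 6, [56, 56, 56, 56, 56, 56, 56, 55, 56, 56, 55, 55], reappears at step 10: the system is in a cycle of period 4 from step 6 on.  Therefore the state at step 2154 equals the state at step 6 + ((2154 - 6) mod 4) = 6, which is [56, 56, 56, 56, 56, 56, 56, 55, 56, 56, 55, 55].

Derivation:
t=0: [31, 1, 40, 31, 39, 46, 7, 25, 1, 12, 25, 58]
t=1: [24, 19, 19, 24, 19, 22, 23, 27, 19, 25, 27, 29]
t=2: [48, 50, 50, 48, 50, 49, 49, 46, 50, 48, 46, 45]
t=3: [24, 25, 25, 24, 25, 25, 25, 23, 25, 24, 23, 22]
t=4: [47, 47, 47, 47, 47, 47, 47, 48, 47, 47, 48, 48]
t=5: [21, 21, 21, 21, 21, 21, 21, 22, 21, 21, 22, 22]
t=6: [56, 56, 56, 56, 56, 56, 56, 55, 56, 56, 55, 55]
t=7: [47, 47, 47, 47, 47, 47, 47, 46, 47, 47, 46, 46]
t=8: [20, 20, 20, 20, 20, 20, 20, 19, 20, 20, 19, 19]
t=9: [59, 59, 59, 59, 59, 59, 59, 58, 59, 59, 58, 58]
t=10: [56, 56, 56, 56, 56, 56, 56, 55, 56, 56, 55, 55]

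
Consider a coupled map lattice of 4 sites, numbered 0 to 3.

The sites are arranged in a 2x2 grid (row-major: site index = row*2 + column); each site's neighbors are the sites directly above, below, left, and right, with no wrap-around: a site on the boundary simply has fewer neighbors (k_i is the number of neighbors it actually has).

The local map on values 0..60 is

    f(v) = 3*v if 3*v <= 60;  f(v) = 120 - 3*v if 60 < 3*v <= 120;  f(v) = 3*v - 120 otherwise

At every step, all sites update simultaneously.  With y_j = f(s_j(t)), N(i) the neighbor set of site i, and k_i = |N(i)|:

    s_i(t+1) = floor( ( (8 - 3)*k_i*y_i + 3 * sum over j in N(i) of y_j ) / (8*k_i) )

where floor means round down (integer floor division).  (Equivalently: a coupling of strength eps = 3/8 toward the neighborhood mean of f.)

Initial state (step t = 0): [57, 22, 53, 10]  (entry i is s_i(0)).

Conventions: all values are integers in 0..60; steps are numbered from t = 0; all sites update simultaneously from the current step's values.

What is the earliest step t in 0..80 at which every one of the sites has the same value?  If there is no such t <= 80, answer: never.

Answer: 36
Key observation: Synchronization is absorbing here: once all sites are equal they stay equal, and step 36 is the first all-equal step.

Derivation:
t=0: [57, 22, 53, 10]  (not all equal)
t=1: [49, 48, 39, 36]  (not all equal)
t=2: [21, 22, 9, 12]  (not all equal)
t=3: [50, 51, 34, 37]  (not all equal)
t=4: [28, 27, 18, 15]  (not all equal)
t=5: [39, 39, 48, 45]  (not all equal)
t=6: [6, 5, 18, 14]  (not all equal)
t=7: [24, 20, 45, 39]  (not all equal)
t=8: [44, 47, 18, 15]  (not all equal)
t=9: [21, 23, 44, 42]  (not all equal)
t=10: [47, 43, 19, 15]  (not all equal)
t=11: [25, 18, 48, 40]  (not all equal)
t=12: [42, 42, 23, 14]  (not all equal)
t=13: [14, 12, 40, 36]  (not all equal)
t=14: [33, 32, 10, 14]  (not all equal)
t=15: [23, 26, 30, 36]  (not all equal)
t=16: [45, 38, 30, 21]  (not all equal)
t=17: [16, 17, 32, 42]  (not all equal)
t=18: [44, 42, 25, 17]  (not all equal)
t=19: [17, 15, 39, 41]  (not all equal)
t=20: [40, 38, 12, 10]  (not all equal)
t=21: [7, 9, 28, 26]  (not all equal)
t=22: [24, 28, 34, 38]  (not all equal)
t=23: [40, 32, 21, 13]  (not all equal)
t=24: [15, 22, 42, 39]  (not all equal)
t=25: [39, 42, 12, 13]  (not all equal)
t=26: [9, 11, 30, 32]  (not all equal)
t=27: [28, 30, 28, 26]  (not all equal)
t=28: [34, 33, 37, 38]  (not all equal)
t=29: [16, 17, 10, 9]  (not all equal)
t=30: [45, 45, 32, 32]  (not all equal)
t=31: [16, 16, 22, 22]  (not all equal)
t=32: [49, 49, 52, 52]  (not all equal)
t=33: [28, 28, 34, 34]  (not all equal)
t=34: [32, 32, 21, 21]  (not all equal)
t=35: [30, 30, 50, 50]  (not all equal)
t=36: [30, 30, 30, 30]  (all equal)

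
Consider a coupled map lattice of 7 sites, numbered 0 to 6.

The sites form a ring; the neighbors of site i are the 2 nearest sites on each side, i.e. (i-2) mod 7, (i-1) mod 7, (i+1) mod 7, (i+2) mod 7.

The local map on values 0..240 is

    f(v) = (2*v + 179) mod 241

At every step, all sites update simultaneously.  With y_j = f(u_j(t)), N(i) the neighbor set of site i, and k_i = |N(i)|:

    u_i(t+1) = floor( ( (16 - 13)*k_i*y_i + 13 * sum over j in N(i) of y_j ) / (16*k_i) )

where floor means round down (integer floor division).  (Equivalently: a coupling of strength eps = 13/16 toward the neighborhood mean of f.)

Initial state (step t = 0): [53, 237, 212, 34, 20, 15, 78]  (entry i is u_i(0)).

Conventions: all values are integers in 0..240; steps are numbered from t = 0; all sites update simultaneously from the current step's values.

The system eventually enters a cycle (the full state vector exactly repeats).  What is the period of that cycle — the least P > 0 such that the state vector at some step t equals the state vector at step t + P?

Simulating step by step:
t=0: [53, 237, 212, 34, 20, 15, 78]
t=1: [129, 85, 112, 147, 128, 112, 148]
t=2: [172, 187, 178, 170, 196, 204, 177]
t=3: [64, 50, 58, 71, 66, 63, 71]
t=4: [60, 64, 61, 60, 69, 72, 63]
t=5: [66, 61, 63, 68, 67, 67, 69]
t=6: [68, 68, 68, 68, 71, 72, 69]
t=7: [76, 74, 75, 76, 77, 77, 77]
t=8: [89, 89, 89, 89, 90, 91, 90]
t=9: [117, 116, 116, 117, 117, 117, 117]
t=10: [171, 171, 171, 171, 171, 172, 171]
t=11: [39, 39, 39, 39, 39, 39, 39]
t=12: [16, 16, 16, 16, 16, 16, 16]
t=13: [211, 211, 211, 211, 211, 211, 211]
t=14: [119, 119, 119, 119, 119, 119, 119]
t=15: [176, 176, 176, 176, 176, 176, 176]
t=16: [49, 49, 49, 49, 49, 49, 49]
t=17: [36, 36, 36, 36, 36, 36, 36]
t=18: [10, 10, 10, 10, 10, 10, 10]
t=19: [199, 199, 199, 199, 199, 199, 199]
t=20: [95, 95, 95, 95, 95, 95, 95]
t=21: [128, 128, 128, 128, 128, 128, 128]
t=22: [194, 194, 194, 194, 194, 194, 194]
t=23: [85, 85, 85, 85, 85, 85, 85]
t=24: [108, 108, 108, 108, 108, 108, 108]
t=25: [154, 154, 154, 154, 154, 154, 154]
t=26: [5, 5, 5, 5, 5, 5, 5]
t=27: [189, 189, 189, 189, 189, 189, 189]
t=28: [75, 75, 75, 75, 75, 75, 75]
t=29: [88, 88, 88, 88, 88, 88, 88]
t=30: [114, 114, 114, 114, 114, 114, 114]
t=31: [166, 166, 166, 166, 166, 166, 166]
t=32: [29, 29, 29, 29, 29, 29, 29]
t=33: [237, 237, 237, 237, 237, 237, 237]
t=34: [171, 171, 171, 171, 171, 171, 171]
t=35: [39, 39, 39, 39, 39, 39, 39]

Answer: 24
Key observation: The state at step 11, [39, 39, 39, 39, 39, 39, 39], reappears at step 35 — and no state repeats earlier — so the cycle the system enters has period 24.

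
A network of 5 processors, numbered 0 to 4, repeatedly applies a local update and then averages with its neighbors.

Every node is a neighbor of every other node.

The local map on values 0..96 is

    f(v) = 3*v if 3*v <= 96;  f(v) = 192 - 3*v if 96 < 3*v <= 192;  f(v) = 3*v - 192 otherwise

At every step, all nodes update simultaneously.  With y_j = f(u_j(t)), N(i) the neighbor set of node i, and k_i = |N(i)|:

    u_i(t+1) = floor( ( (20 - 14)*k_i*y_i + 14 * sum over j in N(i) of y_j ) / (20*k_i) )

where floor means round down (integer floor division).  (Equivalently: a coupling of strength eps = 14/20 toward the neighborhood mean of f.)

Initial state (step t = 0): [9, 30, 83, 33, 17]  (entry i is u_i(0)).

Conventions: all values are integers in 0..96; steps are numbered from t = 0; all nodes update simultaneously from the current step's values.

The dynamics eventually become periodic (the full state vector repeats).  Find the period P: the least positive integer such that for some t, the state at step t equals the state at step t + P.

Answer: 2
Key observation: The state at step 3, [24, 24, 24, 24, 24], reappears at step 5 — and no state repeats earlier — so the cycle the system enters has period 2.

Derivation:
t=0: [9, 30, 83, 33, 17]
t=1: [59, 66, 62, 67, 62]
t=2: [9, 8, 8, 8, 8]
t=3: [24, 24, 24, 24, 24]
t=4: [72, 72, 72, 72, 72]
t=5: [24, 24, 24, 24, 24]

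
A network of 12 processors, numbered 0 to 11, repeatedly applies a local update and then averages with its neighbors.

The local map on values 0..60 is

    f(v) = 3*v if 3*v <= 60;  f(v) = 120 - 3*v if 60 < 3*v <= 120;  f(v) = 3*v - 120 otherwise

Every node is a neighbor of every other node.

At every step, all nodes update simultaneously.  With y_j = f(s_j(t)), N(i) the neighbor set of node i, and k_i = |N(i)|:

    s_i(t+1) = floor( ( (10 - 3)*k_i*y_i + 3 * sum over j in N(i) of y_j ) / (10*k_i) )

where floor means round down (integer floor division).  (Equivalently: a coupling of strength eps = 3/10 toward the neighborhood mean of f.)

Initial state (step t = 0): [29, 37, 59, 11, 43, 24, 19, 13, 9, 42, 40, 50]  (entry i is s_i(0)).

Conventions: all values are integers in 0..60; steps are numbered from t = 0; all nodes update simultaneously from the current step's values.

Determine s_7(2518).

Answer: s_7(2518) = 17
Key observation: The state at step 13, [33, 17, 33, 33, 17, 49, 33, 49, 49, 49, 33, 17], reappears at step 19: the system is in a cycle of period 6 from step 13 on.  Therefore the state at step 2518 equals the state at step 13 + ((2518 - 13) mod 6) = 16, which is [13, 45, 13, 13, 45, 17, 13, 17, 17, 17, 13, 45].

Derivation:
t=0: [29, 37, 59, 11, 43, 24, 19, 13, 9, 42, 40, 50]
t=1: [31, 15, 47, 31, 15, 41, 47, 35, 27, 13, 9, 29]
t=2: [27, 39, 23, 27, 39, 11, 23, 19, 35, 35, 27, 31]
t=3: [36, 12, 44, 36, 12, 32, 44, 48, 20, 20, 36, 28]
t=4: [17, 33, 17, 17, 33, 25, 17, 25, 49, 49, 17, 33]
t=5: [46, 26, 46, 46, 26, 42, 46, 42, 30, 30, 46, 26]
t=6: [19, 36, 19, 19, 36, 11, 19, 11, 28, 28, 19, 36]
t=7: [50, 20, 50, 50, 20, 34, 50, 34, 36, 36, 50, 20]
t=8: [30, 51, 30, 30, 51, 22, 30, 22, 18, 18, 30, 51]
t=9: [32, 34, 32, 32, 34, 49, 32, 49, 49, 49, 32, 34]
t=10: [23, 19, 23, 23, 19, 25, 23, 25, 25, 25, 23, 19]
t=11: [50, 54, 50, 50, 54, 46, 50, 46, 46, 46, 50, 54]
t=12: [29, 37, 29, 29, 37, 21, 29, 21, 21, 21, 29, 37]
t=13: [33, 17, 33, 33, 17, 49, 33, 49, 49, 49, 33, 17]
t=14: [24, 44, 24, 24, 44, 28, 24, 28, 28, 28, 24, 44]
t=15: [43, 19, 43, 43, 19, 35, 43, 35, 35, 35, 43, 19]
t=16: [13, 45, 13, 13, 45, 17, 13, 17, 17, 17, 13, 45]
t=17: [38, 22, 38, 38, 22, 46, 38, 46, 46, 46, 38, 22]
t=18: [11, 43, 11, 11, 43, 19, 11, 19, 19, 19, 11, 43]
t=19: [33, 17, 33, 33, 17, 49, 33, 49, 49, 49, 33, 17]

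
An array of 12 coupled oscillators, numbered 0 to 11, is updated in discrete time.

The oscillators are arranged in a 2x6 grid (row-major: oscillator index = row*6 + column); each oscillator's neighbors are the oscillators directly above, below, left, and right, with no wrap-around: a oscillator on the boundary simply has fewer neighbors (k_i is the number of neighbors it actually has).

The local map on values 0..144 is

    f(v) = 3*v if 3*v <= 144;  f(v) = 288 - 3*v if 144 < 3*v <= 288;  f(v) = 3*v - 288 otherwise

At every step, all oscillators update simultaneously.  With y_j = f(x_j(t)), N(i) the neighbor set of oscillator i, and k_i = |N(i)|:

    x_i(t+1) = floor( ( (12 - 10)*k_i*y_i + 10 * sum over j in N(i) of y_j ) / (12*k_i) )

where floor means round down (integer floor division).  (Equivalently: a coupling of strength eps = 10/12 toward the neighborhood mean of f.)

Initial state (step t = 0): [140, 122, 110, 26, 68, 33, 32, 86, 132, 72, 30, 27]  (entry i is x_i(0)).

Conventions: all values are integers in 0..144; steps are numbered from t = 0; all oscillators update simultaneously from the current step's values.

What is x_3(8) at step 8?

Answer: x_3(8) = 120

Derivation:
t=0: [140, 122, 110, 26, 68, 33, 32, 86, 132, 72, 30, 27]
t=1: [94, 69, 80, 68, 88, 85, 83, 83, 58, 88, 80, 92]
t=2: [51, 39, 85, 40, 49, 20, 25, 71, 49, 72, 24, 35]
t=3: [102, 87, 110, 88, 93, 112, 100, 105, 73, 104, 100, 72]
t=4: [19, 28, 40, 24, 24, 41, 20, 34, 37, 33, 31, 37]
t=5: [69, 91, 94, 92, 92, 96, 76, 87, 107, 93, 93, 108]
t=6: [44, 34, 17, 9, 7, 20, 55, 34, 17, 16, 17, 9]
t=7: [115, 96, 58, 37, 41, 30, 118, 93, 64, 43, 35, 50]
t=8: [37, 50, 76, 120, 105, 123, 38, 46, 86, 108, 125, 104]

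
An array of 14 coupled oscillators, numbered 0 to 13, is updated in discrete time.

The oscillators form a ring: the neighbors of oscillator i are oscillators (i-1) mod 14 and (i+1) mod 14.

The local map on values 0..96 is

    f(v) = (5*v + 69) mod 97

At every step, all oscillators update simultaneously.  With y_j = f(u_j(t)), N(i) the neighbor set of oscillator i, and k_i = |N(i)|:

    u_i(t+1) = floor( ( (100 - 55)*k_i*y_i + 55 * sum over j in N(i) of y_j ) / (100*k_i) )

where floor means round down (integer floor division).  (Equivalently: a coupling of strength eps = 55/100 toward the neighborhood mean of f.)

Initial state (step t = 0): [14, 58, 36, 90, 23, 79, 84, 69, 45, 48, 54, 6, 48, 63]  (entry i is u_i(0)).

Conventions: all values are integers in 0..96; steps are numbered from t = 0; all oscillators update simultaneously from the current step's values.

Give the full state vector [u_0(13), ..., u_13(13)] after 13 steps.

Answer: [53, 56, 47, 38, 41, 41, 39, 45, 49, 55, 52, 52, 55, 59]

Derivation:
t=0: [14, 58, 36, 90, 23, 79, 84, 69, 45, 48, 54, 6, 48, 63]
t=1: [63, 57, 52, 54, 69, 59, 29, 13, 13, 22, 27, 19, 34, 58]
t=2: [77, 64, 47, 39, 44, 45, 39, 32, 49, 49, 45, 45, 57, 68]
t=3: [35, 22, 25, 61, 62, 46, 41, 41, 26, 17, 8, 19, 34, 44]
t=4: [71, 50, 45, 61, 64, 49, 60, 59, 39, 30, 39, 45, 64, 68]
t=5: [29, 23, 31, 38, 29, 32, 61, 73, 58, 49, 39, 20, 7, 19]
t=6: [51, 52, 55, 43, 36, 44, 59, 62, 49, 48, 57, 53, 41, 37]
t=7: [41, 40, 59, 70, 75, 77, 83, 66, 39, 31, 45, 58, 64, 58]
t=8: [75, 75, 62, 49, 51, 71, 64, 50, 42, 33, 28, 31, 37, 52]
t=9: [51, 64, 61, 43, 31, 25, 18, 36, 56, 45, 26, 34, 45, 49]
t=10: [21, 32, 62, 71, 38, 25, 43, 57, 42, 18, 15, 22, 20, 20]
t=11: [64, 61, 59, 58, 39, 42, 57, 76, 72, 64, 60, 69, 74, 73]
t=12: [35, 57, 74, 69, 73, 74, 68, 56, 35, 33, 42, 47, 42, 35]
t=13: [53, 56, 47, 38, 41, 41, 39, 45, 49, 55, 52, 52, 55, 59]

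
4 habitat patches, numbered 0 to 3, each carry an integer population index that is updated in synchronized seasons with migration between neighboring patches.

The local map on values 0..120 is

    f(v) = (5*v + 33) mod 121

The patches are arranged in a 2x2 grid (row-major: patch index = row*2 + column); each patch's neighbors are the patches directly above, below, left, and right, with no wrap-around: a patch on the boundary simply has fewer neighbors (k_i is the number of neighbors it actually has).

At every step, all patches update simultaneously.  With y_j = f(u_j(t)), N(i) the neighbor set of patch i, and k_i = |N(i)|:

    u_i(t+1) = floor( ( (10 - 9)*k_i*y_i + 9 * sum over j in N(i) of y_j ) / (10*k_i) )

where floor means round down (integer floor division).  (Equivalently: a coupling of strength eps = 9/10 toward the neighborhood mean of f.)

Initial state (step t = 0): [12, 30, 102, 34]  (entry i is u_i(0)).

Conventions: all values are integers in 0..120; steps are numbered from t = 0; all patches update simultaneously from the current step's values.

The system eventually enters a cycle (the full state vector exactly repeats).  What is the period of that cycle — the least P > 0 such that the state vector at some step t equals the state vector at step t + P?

Answer: 5
Key observation: The state at step 23, [55, 55, 55, 55], reappears at step 28 — and no state repeats earlier — so the cycle the system enters has period 5.

Derivation:
t=0: [12, 30, 102, 34]
t=1: [63, 84, 84, 62]
t=2: [91, 102, 102, 91]
t=3: [53, 9, 9, 53]
t=4: [75, 58, 58, 75]
t=5: [77, 48, 48, 77]
t=6: [33, 52, 52, 33]
t=7: [53, 74, 74, 53]
t=8: [41, 54, 54, 41]
t=9: [66, 111, 111, 66]
t=10: [93, 10, 10, 93]
t=11: [76, 20, 20, 76]
t=12: [15, 46, 46, 15]
t=13: [29, 99, 99, 29]
t=14: [45, 55, 55, 45]
t=15: [61, 21, 21, 61]
t=16: [24, 88, 88, 24]
t=17: [102, 39, 39, 102]
t=18: [102, 63, 63, 102]
t=19: [101, 63, 63, 101]
t=20: [100, 59, 59, 100]
t=21: [82, 52, 52, 82]
t=22: [53, 77, 77, 53]
t=23: [55, 55, 55, 55]
t=24: [66, 66, 66, 66]
t=25: [0, 0, 0, 0]
t=26: [33, 33, 33, 33]
t=27: [77, 77, 77, 77]
t=28: [55, 55, 55, 55]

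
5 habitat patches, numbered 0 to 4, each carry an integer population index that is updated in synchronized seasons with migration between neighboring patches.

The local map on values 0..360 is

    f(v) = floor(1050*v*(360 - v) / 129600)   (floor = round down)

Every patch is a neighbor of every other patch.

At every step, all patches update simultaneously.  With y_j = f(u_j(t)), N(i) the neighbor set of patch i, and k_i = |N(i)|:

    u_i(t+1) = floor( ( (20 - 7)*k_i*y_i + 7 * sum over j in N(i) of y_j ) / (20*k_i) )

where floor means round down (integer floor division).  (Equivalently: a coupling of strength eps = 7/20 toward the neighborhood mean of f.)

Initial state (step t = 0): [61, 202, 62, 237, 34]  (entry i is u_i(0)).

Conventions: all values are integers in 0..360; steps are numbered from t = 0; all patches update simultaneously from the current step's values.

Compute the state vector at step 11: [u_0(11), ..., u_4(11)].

Answer: [230, 230, 230, 230, 230]

Derivation:
t=0: [61, 202, 62, 237, 34]
t=1: [159, 222, 160, 209, 126]
t=2: [255, 249, 255, 253, 243]
t=3: [218, 222, 218, 219, 225]
t=4: [249, 248, 249, 249, 247]
t=5: [223, 224, 223, 223, 225]
t=6: [246, 246, 246, 246, 246]
t=7: [227, 227, 227, 227, 227]
t=8: [244, 244, 244, 244, 244]
t=9: [229, 229, 229, 229, 229]
t=10: [243, 243, 243, 243, 243]
t=11: [230, 230, 230, 230, 230]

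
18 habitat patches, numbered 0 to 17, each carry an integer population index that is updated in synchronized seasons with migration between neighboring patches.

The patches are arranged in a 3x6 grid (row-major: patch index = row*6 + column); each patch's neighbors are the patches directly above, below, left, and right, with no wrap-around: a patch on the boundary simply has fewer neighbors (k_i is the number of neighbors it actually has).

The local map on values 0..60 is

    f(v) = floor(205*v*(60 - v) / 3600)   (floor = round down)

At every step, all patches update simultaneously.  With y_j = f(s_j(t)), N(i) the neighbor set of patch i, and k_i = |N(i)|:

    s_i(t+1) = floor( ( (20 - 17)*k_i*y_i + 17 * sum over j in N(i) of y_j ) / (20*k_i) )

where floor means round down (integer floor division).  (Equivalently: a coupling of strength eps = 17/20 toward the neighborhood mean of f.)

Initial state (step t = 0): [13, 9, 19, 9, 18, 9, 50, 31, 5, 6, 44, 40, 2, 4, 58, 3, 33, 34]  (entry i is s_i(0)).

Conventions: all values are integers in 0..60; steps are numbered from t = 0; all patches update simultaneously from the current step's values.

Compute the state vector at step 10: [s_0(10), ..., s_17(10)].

Answer: [51, 51, 51, 51, 50, 51, 51, 51, 51, 50, 50, 50, 51, 51, 50, 50, 50, 50]

Derivation:
t=0: [13, 9, 19, 9, 18, 9, 50, 31, 5, 6, 44, 40, 2, 4, 58, 3, 33, 34]
t=1: [28, 40, 25, 33, 32, 41, 29, 24, 27, 21, 39, 39, 17, 19, 11, 22, 35, 47]
t=2: [48, 48, 48, 48, 47, 47, 47, 47, 44, 47, 47, 42, 46, 40, 44, 42, 43, 45]
t=3: [32, 32, 34, 33, 33, 37, 34, 37, 35, 36, 37, 36, 38, 37, 42, 39, 38, 41]
t=4: [50, 49, 50, 49, 48, 49, 48, 49, 47, 48, 48, 47, 48, 46, 46, 46, 46, 47]
t=5: [30, 28, 30, 30, 30, 32, 30, 32, 31, 32, 33, 32, 33, 33, 35, 34, 34, 34]
t=6: [51, 51, 51, 51, 50, 51, 50, 50, 50, 50, 50, 50, 50, 50, 50, 50, 50, 50]
t=7: [26, 26, 26, 27, 26, 27, 27, 27, 27, 27, 28, 27, 28, 28, 28, 28, 28, 28]
t=8: [50, 50, 50, 50, 50, 50, 50, 50, 50, 50, 50, 50, 50, 50, 50, 50, 51, 50]
t=9: [28, 28, 28, 28, 28, 28, 28, 28, 28, 28, 27, 28, 28, 28, 28, 27, 27, 27]
t=10: [51, 51, 51, 51, 50, 51, 51, 51, 51, 50, 50, 50, 51, 51, 50, 50, 50, 50]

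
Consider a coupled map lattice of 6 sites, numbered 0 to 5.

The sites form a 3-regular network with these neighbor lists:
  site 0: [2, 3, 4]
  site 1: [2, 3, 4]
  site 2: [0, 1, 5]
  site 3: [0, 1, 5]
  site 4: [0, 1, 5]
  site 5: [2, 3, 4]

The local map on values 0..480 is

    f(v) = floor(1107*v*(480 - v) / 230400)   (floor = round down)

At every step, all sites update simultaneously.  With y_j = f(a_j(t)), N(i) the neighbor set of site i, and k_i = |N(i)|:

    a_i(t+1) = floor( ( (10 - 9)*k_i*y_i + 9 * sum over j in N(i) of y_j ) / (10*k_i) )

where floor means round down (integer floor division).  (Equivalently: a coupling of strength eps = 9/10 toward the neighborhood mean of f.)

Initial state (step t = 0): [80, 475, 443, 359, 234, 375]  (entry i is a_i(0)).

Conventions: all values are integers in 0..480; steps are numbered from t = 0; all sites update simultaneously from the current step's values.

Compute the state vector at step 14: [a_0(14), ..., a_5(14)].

Answer: [271, 271, 271, 271, 271, 271]

Derivation:
t=0: [80, 475, 443, 359, 234, 375]
t=1: [183, 169, 113, 126, 133, 187]
t=2: [216, 215, 252, 254, 254, 216]
t=3: [275, 275, 273, 273, 273, 275]
t=4: [270, 270, 270, 270, 270, 270]
t=5: [272, 272, 272, 272, 272, 272]
t=6: [271, 271, 271, 271, 271, 271]
t=7: [272, 272, 272, 272, 272, 272]
t=8: [271, 271, 271, 271, 271, 271]
t=9: [272, 272, 272, 272, 272, 272]
t=10: [271, 271, 271, 271, 271, 271]
t=11: [272, 272, 272, 272, 272, 272]
t=12: [271, 271, 271, 271, 271, 271]
t=13: [272, 272, 272, 272, 272, 272]
t=14: [271, 271, 271, 271, 271, 271]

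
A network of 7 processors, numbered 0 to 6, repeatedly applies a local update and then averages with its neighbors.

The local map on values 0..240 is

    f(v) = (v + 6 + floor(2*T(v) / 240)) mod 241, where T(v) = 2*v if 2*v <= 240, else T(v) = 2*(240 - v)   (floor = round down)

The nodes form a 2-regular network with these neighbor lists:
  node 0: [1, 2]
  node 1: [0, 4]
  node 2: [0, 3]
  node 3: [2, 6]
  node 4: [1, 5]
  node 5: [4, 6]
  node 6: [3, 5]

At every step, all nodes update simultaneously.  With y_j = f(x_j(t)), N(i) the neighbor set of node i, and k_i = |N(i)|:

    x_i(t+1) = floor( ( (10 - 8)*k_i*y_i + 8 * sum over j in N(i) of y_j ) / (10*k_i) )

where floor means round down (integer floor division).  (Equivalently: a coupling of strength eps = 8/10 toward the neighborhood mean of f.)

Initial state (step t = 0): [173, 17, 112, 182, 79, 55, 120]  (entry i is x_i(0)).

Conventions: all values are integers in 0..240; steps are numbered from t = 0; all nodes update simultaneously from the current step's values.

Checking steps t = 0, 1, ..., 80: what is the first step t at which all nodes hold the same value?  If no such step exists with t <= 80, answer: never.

Answer: 16
Key observation: Synchronization is absorbing here: once all nodes are equal they stay equal, and step 16 is the first all-equal step.

Derivation:
t=0: [173, 17, 112, 182, 79, 55, 120]  (not all equal)
t=1: [92, 111, 171, 136, 50, 97, 125]  (not all equal)
t=2: [138, 85, 132, 152, 100, 96, 125]  (not all equal)
t=3: [121, 119, 149, 140, 99, 116, 131]  (not all equal)
t=4: [138, 118, 141, 147, 120, 122, 135]  (not all equal)
t=5: [138, 134, 149, 146, 127, 133, 141]  (not all equal)
t=6: [147, 139, 150, 152, 139, 140, 146]  (not all equal)
t=7: [152, 149, 156, 155, 146, 149, 153]  (not all equal)
t=8: [159, 156, 161, 161, 155, 156, 159]  (not all equal)
t=9: [165, 163, 167, 167, 162, 163, 165]  (not all equal)
t=10: [172, 170, 173, 173, 169, 170, 172]  (not all equal)
t=11: [178, 177, 179, 179, 176, 177, 178]  (not all equal)
t=12: [185, 184, 185, 185, 183, 184, 185]  (not all equal)
t=13: [190, 190, 191, 191, 189, 190, 190]  (not all equal)
t=14: [196, 195, 196, 196, 195, 195, 196]  (not all equal)
t=15: [201, 201, 202, 202, 201, 201, 201]  (not all equal)
t=16: [207, 207, 207, 207, 207, 207, 207]  (all equal)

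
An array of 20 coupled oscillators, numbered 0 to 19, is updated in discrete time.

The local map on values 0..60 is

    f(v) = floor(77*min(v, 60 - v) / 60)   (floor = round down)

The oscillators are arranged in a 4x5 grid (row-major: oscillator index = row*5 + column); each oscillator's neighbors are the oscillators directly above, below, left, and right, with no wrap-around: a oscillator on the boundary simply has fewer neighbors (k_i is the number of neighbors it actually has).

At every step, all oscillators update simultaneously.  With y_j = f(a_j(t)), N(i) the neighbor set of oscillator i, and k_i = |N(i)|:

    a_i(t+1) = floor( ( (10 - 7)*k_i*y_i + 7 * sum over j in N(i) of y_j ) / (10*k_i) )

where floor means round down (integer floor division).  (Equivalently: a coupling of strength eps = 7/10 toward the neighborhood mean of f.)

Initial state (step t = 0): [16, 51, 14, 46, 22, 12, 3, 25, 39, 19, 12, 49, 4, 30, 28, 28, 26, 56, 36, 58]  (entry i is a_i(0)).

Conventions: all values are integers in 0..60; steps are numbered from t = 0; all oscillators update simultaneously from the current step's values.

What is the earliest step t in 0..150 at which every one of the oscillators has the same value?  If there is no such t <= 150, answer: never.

Answer: 27
Key observation: Synchronization is absorbing here: once all oscillators are equal they stay equal, and step 27 is the first all-equal step.

Derivation:
t=0: [16, 51, 14, 46, 22, 12, 3, 25, 39, 19, 12, 49, 4, 30, 28, 28, 26, 56, 36, 58]  (not all equal)
t=1: [15, 12, 19, 21, 22, 13, 13, 18, 27, 27, 19, 14, 17, 28, 25, 27, 22, 17, 19, 23]  (not all equal)
t=2: [16, 18, 22, 27, 29, 18, 17, 23, 30, 32, 22, 20, 23, 29, 32, 28, 25, 23, 27, 28]  (not all equal)
t=3: [22, 23, 28, 34, 35, 23, 23, 29, 35, 36, 27, 26, 29, 34, 35, 31, 30, 30, 33, 34]  (not all equal)
t=4: [28, 30, 33, 33, 31, 29, 31, 34, 32, 31, 33, 34, 35, 33, 32, 36, 36, 36, 34, 33]  (not all equal)
t=5: [36, 36, 34, 34, 35, 35, 35, 34, 34, 36, 33, 33, 32, 33, 35, 31, 30, 31, 32, 34]  (not all equal)
t=6: [30, 31, 32, 32, 31, 32, 32, 33, 32, 31, 34, 34, 34, 33, 32, 36, 36, 36, 34, 33]  (not all equal)
t=7: [36, 36, 35, 35, 36, 35, 34, 34, 35, 36, 32, 32, 32, 34, 35, 31, 30, 31, 32, 34]  (not all equal)
t=8: [30, 31, 31, 31, 30, 32, 32, 33, 32, 30, 34, 35, 34, 33, 32, 36, 36, 36, 34, 33]  (not all equal)
t=9: [36, 36, 36, 36, 37, 35, 34, 34, 35, 36, 32, 32, 32, 34, 35, 31, 30, 31, 32, 34]  (not all equal)
t=10: [30, 30, 30, 30, 29, 32, 32, 32, 31, 30, 34, 35, 34, 33, 32, 36, 36, 36, 34, 33]  (not all equal)
t=11: [36, 37, 37, 37, 37, 35, 35, 35, 36, 36, 32, 32, 32, 34, 35, 31, 30, 31, 32, 34]  (not all equal)
t=12: [30, 29, 29, 29, 29, 32, 32, 31, 30, 30, 34, 35, 34, 33, 32, 36, 36, 36, 34, 33]  (not all equal)
t=13: [36, 36, 37, 37, 37, 35, 35, 36, 36, 37, 32, 32, 33, 34, 35, 31, 30, 31, 32, 34]  (not all equal)
t=14: [30, 30, 29, 29, 29, 32, 31, 30, 30, 29, 34, 34, 33, 32, 31, 36, 36, 36, 34, 33]  (not all equal)
t=15: [36, 37, 37, 37, 37, 35, 36, 36, 37, 37, 32, 33, 34, 35, 35, 31, 30, 31, 33, 34]  (not all equal)
t=16: [30, 29, 29, 29, 29, 31, 30, 30, 29, 29, 34, 34, 33, 32, 31, 36, 36, 35, 34, 33]  (not all equal)
t=17: [37, 37, 37, 37, 37, 36, 36, 36, 36, 37, 33, 33, 34, 35, 35, 31, 31, 32, 33, 34]  (not all equal)
t=18: [29, 29, 29, 29, 29, 30, 30, 30, 30, 29, 33, 33, 32, 32, 31, 35, 35, 34, 33, 33]  (not all equal)
t=19: [37, 37, 37, 37, 37, 36, 37, 37, 37, 37, 34, 34, 35, 35, 35, 32, 32, 33, 34, 35]  (not all equal)
t=20: [29, 29, 29, 29, 29, 30, 29, 29, 29, 29, 32, 32, 32, 31, 31, 34, 34, 33, 32, 32]  (not all equal)
t=21: [37, 37, 37, 37, 37, 36, 36, 36, 37, 37, 35, 35, 35, 36, 36, 33, 33, 34, 35, 35]  (not all equal)
t=22: [29, 29, 29, 29, 29, 30, 30, 30, 29, 29, 32, 32, 31, 30, 30, 33, 33, 32, 31, 31]  (not all equal)
t=23: [37, 37, 37, 37, 37, 37, 37, 37, 37, 37, 35, 35, 36, 37, 37, 34, 34, 35, 36, 37]  (not all equal)
t=24: [29, 29, 29, 29, 29, 29, 29, 29, 29, 29, 31, 31, 30, 29, 29, 32, 32, 31, 30, 29]  (not all equal)
t=25: [37, 37, 37, 37, 37, 37, 37, 37, 37, 37, 36, 36, 37, 37, 37, 35, 35, 37, 37, 37]  (not all equal)
t=26: [29, 29, 29, 29, 29, 29, 29, 29, 29, 29, 30, 30, 29, 29, 29, 31, 30, 29, 29, 29]  (not all equal)
t=27: [37, 37, 37, 37, 37, 37, 37, 37, 37, 37, 37, 37, 37, 37, 37, 37, 37, 37, 37, 37]  (all equal)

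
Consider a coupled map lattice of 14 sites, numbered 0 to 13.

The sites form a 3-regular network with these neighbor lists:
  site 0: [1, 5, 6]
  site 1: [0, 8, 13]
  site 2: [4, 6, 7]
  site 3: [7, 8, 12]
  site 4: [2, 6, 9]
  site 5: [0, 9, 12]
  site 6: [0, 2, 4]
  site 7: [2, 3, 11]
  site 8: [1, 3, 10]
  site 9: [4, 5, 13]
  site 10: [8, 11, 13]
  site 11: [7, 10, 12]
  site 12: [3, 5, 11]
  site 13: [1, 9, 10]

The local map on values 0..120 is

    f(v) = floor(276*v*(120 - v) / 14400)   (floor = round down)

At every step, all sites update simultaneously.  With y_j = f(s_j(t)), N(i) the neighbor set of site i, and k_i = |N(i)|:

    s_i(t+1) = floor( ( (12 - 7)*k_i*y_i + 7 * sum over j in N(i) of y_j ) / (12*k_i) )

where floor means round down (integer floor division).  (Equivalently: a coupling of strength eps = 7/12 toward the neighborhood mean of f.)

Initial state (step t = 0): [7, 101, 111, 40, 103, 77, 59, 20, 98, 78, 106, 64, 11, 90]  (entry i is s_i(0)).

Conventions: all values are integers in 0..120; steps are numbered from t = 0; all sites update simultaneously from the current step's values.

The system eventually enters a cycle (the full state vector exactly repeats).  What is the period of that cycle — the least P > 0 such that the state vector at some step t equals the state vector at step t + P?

Answer: 2
Key observation: The state at step 3, [68, 68, 68, 68, 68, 68, 68, 68, 68, 68, 68, 68, 68, 68], reappears at step 5 — and no state repeats earlier — so the cycle the system enters has period 2.

Derivation:
t=0: [7, 101, 111, 40, 103, 77, 59, 20, 98, 78, 106, 64, 11, 90]
t=1: [38, 35, 34, 45, 42, 45, 41, 44, 41, 54, 42, 45, 46, 45]
t=2: [60, 59, 59, 63, 62, 64, 60, 62, 61, 65, 62, 63, 64, 63]
t=3: [68, 68, 68, 68, 68, 68, 68, 68, 68, 68, 68, 68, 68, 68]
t=4: [67, 67, 67, 67, 67, 67, 67, 67, 67, 67, 67, 67, 67, 67]
t=5: [68, 68, 68, 68, 68, 68, 68, 68, 68, 68, 68, 68, 68, 68]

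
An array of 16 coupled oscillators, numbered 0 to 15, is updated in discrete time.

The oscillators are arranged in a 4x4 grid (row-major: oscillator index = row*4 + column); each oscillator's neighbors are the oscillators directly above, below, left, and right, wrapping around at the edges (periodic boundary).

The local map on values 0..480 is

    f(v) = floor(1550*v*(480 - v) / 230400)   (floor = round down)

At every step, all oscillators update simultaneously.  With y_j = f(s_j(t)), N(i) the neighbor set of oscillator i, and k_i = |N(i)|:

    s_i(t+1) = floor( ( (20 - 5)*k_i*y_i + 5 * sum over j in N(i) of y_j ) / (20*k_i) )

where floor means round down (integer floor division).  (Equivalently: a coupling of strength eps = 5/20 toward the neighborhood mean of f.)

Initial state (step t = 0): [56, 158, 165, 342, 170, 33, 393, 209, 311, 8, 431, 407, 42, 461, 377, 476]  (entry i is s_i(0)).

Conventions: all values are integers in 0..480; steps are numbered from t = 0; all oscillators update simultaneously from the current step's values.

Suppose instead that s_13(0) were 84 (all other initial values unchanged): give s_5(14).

Simulating step by step:
t=0: [56, 158, 165, 342, 170, 33, 393, 209, 311, 8, 431, 407, 42, 84, 377, 476]
t=1: [190, 308, 333, 294, 327, 133, 233, 354, 308, 69, 151, 204, 138, 214, 241, 65]
t=2: [363, 353, 340, 349, 335, 311, 369, 316, 343, 228, 334, 356, 318, 364, 366, 226]
t=3: [293, 303, 312, 313, 325, 345, 290, 336, 321, 369, 323, 308, 338, 295, 292, 366]
t=4: [361, 357, 354, 346, 337, 318, 360, 332, 337, 291, 341, 347, 326, 358, 360, 297]
t=5: [295, 298, 299, 313, 323, 339, 298, 324, 326, 357, 317, 316, 332, 300, 297, 351]
t=6: [361, 361, 363, 349, 341, 326, 358, 342, 334, 306, 346, 344, 333, 356, 359, 315]
t=7: [294, 292, 287, 307, 317, 331, 297, 314, 328, 348, 311, 317, 325, 301, 296, 339]
t=8: [363, 366, 370, 355, 346, 335, 361, 351, 335, 318, 351, 345, 340, 357, 362, 328]
t=9: [289, 283, 276, 298, 310, 321, 292, 303, 325, 337, 305, 314, 317, 298, 290, 327]
t=10: [368, 372, 375, 363, 353, 346, 366, 359, 339, 330, 357, 349, 348, 361, 367, 341]
t=11: [280, 273, 267, 285, 300, 307, 282, 292, 318, 325, 296, 306, 307, 291, 281, 312]
t=12: [374, 377, 380, 372, 362, 358, 373, 368, 348, 343, 364, 358, 358, 368, 373, 355]
t=13: [268, 263, 257, 271, 286, 290, 270, 277, 306, 309, 284, 292, 291, 278, 270, 293]
t=14: [380, 381, 384, 380, 372, 370, 379, 377, 360, 358, 373, 369, 370, 375, 379, 369]

Answer: s_5(14) = 370
Key observation: This trace re-runs the system from the modified initial state.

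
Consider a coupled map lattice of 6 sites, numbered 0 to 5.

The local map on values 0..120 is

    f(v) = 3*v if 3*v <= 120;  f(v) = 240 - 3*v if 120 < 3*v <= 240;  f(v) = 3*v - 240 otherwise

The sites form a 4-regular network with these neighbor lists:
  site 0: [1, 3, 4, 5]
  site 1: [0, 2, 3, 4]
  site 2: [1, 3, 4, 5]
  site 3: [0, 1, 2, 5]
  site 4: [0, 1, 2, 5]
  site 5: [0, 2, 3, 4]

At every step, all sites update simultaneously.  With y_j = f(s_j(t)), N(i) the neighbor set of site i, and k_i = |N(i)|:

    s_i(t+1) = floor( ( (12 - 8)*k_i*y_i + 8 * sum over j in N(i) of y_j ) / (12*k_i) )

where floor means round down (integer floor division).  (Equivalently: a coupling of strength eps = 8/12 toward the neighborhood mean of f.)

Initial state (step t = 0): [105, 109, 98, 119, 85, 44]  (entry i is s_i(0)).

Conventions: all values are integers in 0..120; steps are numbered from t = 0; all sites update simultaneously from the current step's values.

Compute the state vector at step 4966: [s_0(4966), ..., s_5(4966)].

Simulating step by step:
t=0: [105, 109, 98, 119, 85, 44]
t=1: [79, 72, 72, 93, 59, 79]
t=2: [22, 29, 29, 22, 30, 22]
t=3: [73, 80, 80, 73, 81, 73]
t=4: [14, 7, 7, 14, 8, 14]
t=5: [35, 28, 28, 35, 29, 35]
t=6: [98, 91, 91, 98, 92, 98]
t=7: [47, 40, 40, 47, 41, 47]
t=8: [105, 112, 112, 106, 112, 105]
t=9: [82, 89, 89, 83, 89, 82]
t=10: [13, 20, 20, 14, 20, 13]
t=11: [46, 53, 53, 47, 53, 46]
t=12: [94, 87, 87, 94, 88, 94]
t=13: [35, 28, 28, 35, 29, 35]

Answer: [98, 91, 91, 98, 92, 98]
Key observation: The state at step 5, [35, 28, 28, 35, 29, 35], reappears at step 13: the system is in a cycle of period 8 from step 5 on.  Therefore the state at step 4966 equals the state at step 5 + ((4966 - 5) mod 8) = 6, which is [98, 91, 91, 98, 92, 98].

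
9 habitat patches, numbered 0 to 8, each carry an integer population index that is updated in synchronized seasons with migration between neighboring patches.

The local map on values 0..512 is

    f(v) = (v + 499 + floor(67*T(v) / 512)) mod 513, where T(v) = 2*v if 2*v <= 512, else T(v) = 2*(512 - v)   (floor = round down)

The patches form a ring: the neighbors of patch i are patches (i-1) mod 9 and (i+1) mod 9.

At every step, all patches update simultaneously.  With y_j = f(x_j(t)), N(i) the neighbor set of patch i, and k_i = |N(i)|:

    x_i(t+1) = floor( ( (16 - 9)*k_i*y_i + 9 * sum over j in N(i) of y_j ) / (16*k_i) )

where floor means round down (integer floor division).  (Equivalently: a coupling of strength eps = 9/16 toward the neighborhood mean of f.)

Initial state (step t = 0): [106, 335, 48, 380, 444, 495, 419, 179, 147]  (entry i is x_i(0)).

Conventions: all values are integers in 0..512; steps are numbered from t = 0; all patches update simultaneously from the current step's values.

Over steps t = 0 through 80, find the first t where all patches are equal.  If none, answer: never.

Simulating step by step:
t=0: [106, 335, 48, 380, 444, 495, 419, 179, 147]  (not all equal)
t=1: [203, 206, 235, 313, 444, 458, 383, 261, 167]  (not all equal)
t=2: [229, 254, 291, 358, 423, 439, 392, 304, 241]  (not all equal)
t=3: [287, 304, 340, 383, 421, 430, 400, 347, 300]  (not all equal)
t=4: [337, 347, 372, 401, 424, 428, 410, 377, 348]  (not all equal)
t=5: [372, 378, 395, 414, 428, 430, 418, 398, 379]  (not all equal)
t=6: [396, 400, 411, 423, 432, 433, 426, 413, 401]  (not all equal)
t=7: [413, 416, 423, 431, 436, 437, 432, 424, 417]  (not all equal)
t=8: [425, 427, 432, 437, 440, 440, 437, 432, 427]  (not all equal)
t=9: [434, 435, 438, 441, 443, 443, 441, 438, 435]  (not all equal)
t=10: [440, 441, 443, 445, 446, 446, 445, 443, 441]  (not all equal)
t=11: [444, 445, 446, 448, 448, 448, 448, 446, 445]  (not all equal)
t=12: [447, 448, 449, 449, 450, 450, 449, 449, 448]  (not all equal)
t=13: [450, 450, 450, 451, 451, 451, 451, 450, 450]  (not all equal)
t=14: [452, 452, 452, 452, 452, 452, 452, 452, 452]  (all equal)

Answer: 14
Key observation: Synchronization is absorbing here: once all patches are equal they stay equal, and step 14 is the first all-equal step.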